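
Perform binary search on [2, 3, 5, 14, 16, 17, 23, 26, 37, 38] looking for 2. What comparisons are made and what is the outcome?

Binary search for 2 in [2, 3, 5, 14, 16, 17, 23, 26, 37, 38]:

lo=0, hi=9, mid=4, arr[mid]=16 -> 16 > 2, search left half
lo=0, hi=3, mid=1, arr[mid]=3 -> 3 > 2, search left half
lo=0, hi=0, mid=0, arr[mid]=2 -> Found target at index 0!

Binary search finds 2 at index 0 after 3 comparisons. The search repeatedly halves the search space by comparing with the middle element.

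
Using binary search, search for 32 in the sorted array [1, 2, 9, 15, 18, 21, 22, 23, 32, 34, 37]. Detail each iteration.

Binary search for 32 in [1, 2, 9, 15, 18, 21, 22, 23, 32, 34, 37]:

lo=0, hi=10, mid=5, arr[mid]=21 -> 21 < 32, search right half
lo=6, hi=10, mid=8, arr[mid]=32 -> Found target at index 8!

Binary search finds 32 at index 8 after 2 comparisons. The search repeatedly halves the search space by comparing with the middle element.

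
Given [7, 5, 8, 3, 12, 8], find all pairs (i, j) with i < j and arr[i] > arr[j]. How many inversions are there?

Finding inversions in [7, 5, 8, 3, 12, 8]:

(0, 1): arr[0]=7 > arr[1]=5
(0, 3): arr[0]=7 > arr[3]=3
(1, 3): arr[1]=5 > arr[3]=3
(2, 3): arr[2]=8 > arr[3]=3
(4, 5): arr[4]=12 > arr[5]=8

Total inversions: 5

The array has 5 inversion(s): (0,1), (0,3), (1,3), (2,3), (4,5). Each pair (i,j) satisfies i < j and arr[i] > arr[j].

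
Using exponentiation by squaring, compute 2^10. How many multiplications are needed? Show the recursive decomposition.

Computing 2^10 by squaring (build up from 2^1; each line after the first costs one multiplication):

2^1 = 2
2^2 = (2^1)^2 = 2^2 = 4
2^4 = (2^2)^2 = 4^2 = 16
2^5 = 2 * 2^4 = 2 * 16 = 32
2^10 = (2^5)^2 = 32^2 = 1024

Result: 1024
Multiplications needed: 4 (4 lines after 2^1)

2^10 = 1024. Using exponentiation by squaring, this requires 4 multiplications. The key idea: if the exponent is even, square the half-power; if odd, multiply by the base once.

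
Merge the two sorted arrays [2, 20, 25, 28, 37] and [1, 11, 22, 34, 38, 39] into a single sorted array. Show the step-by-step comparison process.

Merging process:

Compare 2 vs 1: take 1 from right. Merged: [1]
Compare 2 vs 11: take 2 from left. Merged: [1, 2]
Compare 20 vs 11: take 11 from right. Merged: [1, 2, 11]
Compare 20 vs 22: take 20 from left. Merged: [1, 2, 11, 20]
Compare 25 vs 22: take 22 from right. Merged: [1, 2, 11, 20, 22]
Compare 25 vs 34: take 25 from left. Merged: [1, 2, 11, 20, 22, 25]
Compare 28 vs 34: take 28 from left. Merged: [1, 2, 11, 20, 22, 25, 28]
Compare 37 vs 34: take 34 from right. Merged: [1, 2, 11, 20, 22, 25, 28, 34]
Compare 37 vs 38: take 37 from left. Merged: [1, 2, 11, 20, 22, 25, 28, 34, 37]
Append remaining from right: [38, 39]. Merged: [1, 2, 11, 20, 22, 25, 28, 34, 37, 38, 39]

Final merged array: [1, 2, 11, 20, 22, 25, 28, 34, 37, 38, 39]
Total comparisons: 9

The merged array is [1, 2, 11, 20, 22, 25, 28, 34, 37, 38, 39], requiring 9 comparisons. The merge step runs in O(n) time where n is the total number of elements.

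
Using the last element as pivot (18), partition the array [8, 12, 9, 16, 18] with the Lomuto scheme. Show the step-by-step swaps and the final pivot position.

Lomuto partition with pivot = 18:

Initial array: [8, 12, 9, 16, 18]

arr[0]=8 <= 18: swap with position 0, array becomes [8, 12, 9, 16, 18]
arr[1]=12 <= 18: swap with position 1, array becomes [8, 12, 9, 16, 18]
arr[2]=9 <= 18: swap with position 2, array becomes [8, 12, 9, 16, 18]
arr[3]=16 <= 18: swap with position 3, array becomes [8, 12, 9, 16, 18]

Place pivot at position 4: [8, 12, 9, 16, 18]
Pivot position: 4

After partitioning with pivot 18, the array becomes [8, 12, 9, 16, 18]. The pivot is placed at index 4. All elements to the left of the pivot are <= 18, and all elements to the right are > 18.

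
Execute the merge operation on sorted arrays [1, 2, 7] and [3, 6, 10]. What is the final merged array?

Merging process:

Compare 1 vs 3: take 1 from left. Merged: [1]
Compare 2 vs 3: take 2 from left. Merged: [1, 2]
Compare 7 vs 3: take 3 from right. Merged: [1, 2, 3]
Compare 7 vs 6: take 6 from right. Merged: [1, 2, 3, 6]
Compare 7 vs 10: take 7 from left. Merged: [1, 2, 3, 6, 7]
Append remaining from right: [10]. Merged: [1, 2, 3, 6, 7, 10]

Final merged array: [1, 2, 3, 6, 7, 10]
Total comparisons: 5

The merged array is [1, 2, 3, 6, 7, 10], requiring 5 comparisons. The merge step runs in O(n) time where n is the total number of elements.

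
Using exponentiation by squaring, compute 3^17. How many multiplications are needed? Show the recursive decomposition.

Computing 3^17 by squaring (build up from 3^1; each line after the first costs one multiplication):

3^1 = 3
3^2 = (3^1)^2 = 3^2 = 9
3^4 = (3^2)^2 = 9^2 = 81
3^8 = (3^4)^2 = 81^2 = 6561
3^16 = (3^8)^2 = 6561^2 = 43046721
3^17 = 3 * 3^16 = 3 * 43046721 = 129140163

Result: 129140163
Multiplications needed: 5 (5 lines after 3^1)

3^17 = 129140163. Using exponentiation by squaring, this requires 5 multiplications. The key idea: if the exponent is even, square the half-power; if odd, multiply by the base once.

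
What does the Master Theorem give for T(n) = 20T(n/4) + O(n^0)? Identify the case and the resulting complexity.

Master Theorem for T(n) = 20T(n/4) + O(n^0):

a = 20, b = 4, c = 0
log_b(a) = log_4(20) = 2.1610

Case 1: c = 0 < log_4(20) = 2.1610
T(n) = O(n^(log_4 20))

For T(n) = 20T(n/4) + O(n^0): log_4(20) = 2.1610. This is Case 1 of the Master Theorem (c < log_b(a), work dominated by leaves), giving O(n^(log_4 20)).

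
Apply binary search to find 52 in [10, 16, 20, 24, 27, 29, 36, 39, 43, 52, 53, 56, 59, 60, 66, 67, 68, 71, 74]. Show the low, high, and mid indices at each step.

Binary search for 52 in [10, 16, 20, 24, 27, 29, 36, 39, 43, 52, 53, 56, 59, 60, 66, 67, 68, 71, 74]:

lo=0, hi=18, mid=9, arr[mid]=52 -> Found target at index 9!

Binary search finds 52 at index 9 after 1 comparisons. The search repeatedly halves the search space by comparing with the middle element.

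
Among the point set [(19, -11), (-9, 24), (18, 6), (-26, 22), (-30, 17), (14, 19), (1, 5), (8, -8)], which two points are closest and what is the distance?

Computing all pairwise distances among 8 points:

d((19, -11), (-9, 24)) = 44.8219
d((19, -11), (18, 6)) = 17.0294
d((19, -11), (-26, 22)) = 55.8032
d((19, -11), (-30, 17)) = 56.4358
d((19, -11), (14, 19)) = 30.4138
d((19, -11), (1, 5)) = 24.0832
d((19, -11), (8, -8)) = 11.4018
d((-9, 24), (18, 6)) = 32.45
d((-9, 24), (-26, 22)) = 17.1172
d((-9, 24), (-30, 17)) = 22.1359
d((-9, 24), (14, 19)) = 23.5372
d((-9, 24), (1, 5)) = 21.4709
d((-9, 24), (8, -8)) = 36.2353
d((18, 6), (-26, 22)) = 46.8188
d((18, 6), (-30, 17)) = 49.2443
d((18, 6), (14, 19)) = 13.6015
d((18, 6), (1, 5)) = 17.0294
d((18, 6), (8, -8)) = 17.2047
d((-26, 22), (-30, 17)) = 6.4031 <-- minimum
d((-26, 22), (14, 19)) = 40.1123
d((-26, 22), (1, 5)) = 31.9061
d((-26, 22), (8, -8)) = 45.3431
d((-30, 17), (14, 19)) = 44.0454
d((-30, 17), (1, 5)) = 33.2415
d((-30, 17), (8, -8)) = 45.4863
d((14, 19), (1, 5)) = 19.105
d((14, 19), (8, -8)) = 27.6586
d((1, 5), (8, -8)) = 14.7648

Closest pair: (-26, 22) and (-30, 17) with distance 6.4031

The closest pair is (-26, 22) and (-30, 17) with Euclidean distance 6.4031. For 8 points, brute-force pairwise comparison is shown above. For large n, the divide-and-conquer algorithm (sort by x, recurse on halves, check the dividing strip) achieves O(n log n).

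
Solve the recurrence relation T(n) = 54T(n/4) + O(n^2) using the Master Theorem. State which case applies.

Master Theorem for T(n) = 54T(n/4) + O(n^2):

a = 54, b = 4, c = 2
log_b(a) = log_4(54) = 2.8774

Case 1: c = 2 < log_4(54) = 2.8774
T(n) = O(n^(log_4 54))

For T(n) = 54T(n/4) + O(n^2): log_4(54) = 2.8774. This is Case 1 of the Master Theorem (c < log_b(a), work dominated by leaves), giving O(n^(log_4 54)).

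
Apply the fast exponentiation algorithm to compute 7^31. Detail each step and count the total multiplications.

Computing 7^31 by squaring (build up from 7^1; each line after the first costs one multiplication):

7^1 = 7
7^2 = (7^1)^2 = 7^2 = 49
7^3 = 7 * 7^2 = 7 * 49 = 343
7^6 = (7^3)^2 = 343^2 = 117649
7^7 = 7 * 7^6 = 7 * 117649 = 823543
7^14 = (7^7)^2 = 823543^2 = 678223072849
7^15 = 7 * 7^14 = 7 * 678223072849 = 4747561509943
7^30 = (7^15)^2 = 4747561509943^2 = 22539340290692258087863249
7^31 = 7 * 7^30 = 7 * 22539340290692258087863249 = 157775382034845806615042743

Result: 157775382034845806615042743
Multiplications needed: 8 (8 lines after 7^1)

7^31 = 157775382034845806615042743. Using exponentiation by squaring, this requires 8 multiplications. The key idea: if the exponent is even, square the half-power; if odd, multiply by the base once.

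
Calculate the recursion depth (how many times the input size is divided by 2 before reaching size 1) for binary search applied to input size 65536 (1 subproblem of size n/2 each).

For divide and conquer with division factor 2:

Problem sizes at each level:
Level 0: 65536
Level 1: 32768
Level 2: 16384
Level 3: 8192
Level 4: 4096
Level 5: 2048
Level 6: 1024
Level 7: 512
Level 8: 256
Level 9: 128
Level 10: 64
Level 11: 32
Level 12: 16
Level 13: 8
Level 14: 4
Level 15: 2
Level 16: 1

The root is level 0 and the size-1 base case is level 16 (the tree spans levels 0 through 16, i.e. 17 levels counting the root), so the depth is the number of divisions: log_2(65536) = 16

The recursion tree depth is log_2(65536) = 16. At each level, the problem size is divided by 2, so it takes 16 divisions to reduce to a base case of size 1. The algorithm makes 1 recursive call at each level.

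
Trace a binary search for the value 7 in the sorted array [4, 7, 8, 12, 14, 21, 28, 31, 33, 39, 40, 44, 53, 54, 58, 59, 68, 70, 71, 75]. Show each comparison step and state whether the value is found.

Binary search for 7 in [4, 7, 8, 12, 14, 21, 28, 31, 33, 39, 40, 44, 53, 54, 58, 59, 68, 70, 71, 75]:

lo=0, hi=19, mid=9, arr[mid]=39 -> 39 > 7, search left half
lo=0, hi=8, mid=4, arr[mid]=14 -> 14 > 7, search left half
lo=0, hi=3, mid=1, arr[mid]=7 -> Found target at index 1!

Binary search finds 7 at index 1 after 3 comparisons. The search repeatedly halves the search space by comparing with the middle element.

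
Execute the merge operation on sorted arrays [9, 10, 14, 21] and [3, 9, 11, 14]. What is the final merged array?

Merging process:

Compare 9 vs 3: take 3 from right. Merged: [3]
Compare 9 vs 9: take 9 from left. Merged: [3, 9]
Compare 10 vs 9: take 9 from right. Merged: [3, 9, 9]
Compare 10 vs 11: take 10 from left. Merged: [3, 9, 9, 10]
Compare 14 vs 11: take 11 from right. Merged: [3, 9, 9, 10, 11]
Compare 14 vs 14: take 14 from left. Merged: [3, 9, 9, 10, 11, 14]
Compare 21 vs 14: take 14 from right. Merged: [3, 9, 9, 10, 11, 14, 14]
Append remaining from left: [21]. Merged: [3, 9, 9, 10, 11, 14, 14, 21]

Final merged array: [3, 9, 9, 10, 11, 14, 14, 21]
Total comparisons: 7

The merged array is [3, 9, 9, 10, 11, 14, 14, 21], requiring 7 comparisons. The merge step runs in O(n) time where n is the total number of elements.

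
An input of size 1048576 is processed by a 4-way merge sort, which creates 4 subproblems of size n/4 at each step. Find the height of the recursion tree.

For divide and conquer with division factor 4:

Problem sizes at each level:
Level 0: 1048576
Level 1: 262144
Level 2: 65536
Level 3: 16384
Level 4: 4096
Level 5: 1024
Level 6: 256
Level 7: 64
Level 8: 16
Level 9: 4
Level 10: 1

The root is level 0 and the size-1 base case is level 10 (the tree spans levels 0 through 10, i.e. 11 levels counting the root), so the depth is the number of divisions: log_4(1048576) = 10

The recursion tree depth is log_4(1048576) = 10. At each level, the problem size is divided by 4, so it takes 10 divisions to reduce to a base case of size 1. The algorithm makes 4 recursive calls at each level.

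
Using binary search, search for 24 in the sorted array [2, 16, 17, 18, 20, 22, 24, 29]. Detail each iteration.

Binary search for 24 in [2, 16, 17, 18, 20, 22, 24, 29]:

lo=0, hi=7, mid=3, arr[mid]=18 -> 18 < 24, search right half
lo=4, hi=7, mid=5, arr[mid]=22 -> 22 < 24, search right half
lo=6, hi=7, mid=6, arr[mid]=24 -> Found target at index 6!

Binary search finds 24 at index 6 after 3 comparisons. The search repeatedly halves the search space by comparing with the middle element.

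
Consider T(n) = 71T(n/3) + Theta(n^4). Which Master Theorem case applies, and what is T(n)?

Master Theorem for T(n) = 71T(n/3) + O(n^4):

a = 71, b = 3, c = 4
log_b(a) = log_3(71) = 3.8801

Case 3: c = 4 > log_3(71) = 3.8801
T(n) = O(n^4) = O(n^4)

For T(n) = 71T(n/3) + O(n^4): log_3(71) = 3.8801. This is Case 3 of the Master Theorem (c > log_b(a), work dominated by root), giving O(n^4).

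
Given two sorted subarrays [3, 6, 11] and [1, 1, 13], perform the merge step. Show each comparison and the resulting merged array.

Merging process:

Compare 3 vs 1: take 1 from right. Merged: [1]
Compare 3 vs 1: take 1 from right. Merged: [1, 1]
Compare 3 vs 13: take 3 from left. Merged: [1, 1, 3]
Compare 6 vs 13: take 6 from left. Merged: [1, 1, 3, 6]
Compare 11 vs 13: take 11 from left. Merged: [1, 1, 3, 6, 11]
Append remaining from right: [13]. Merged: [1, 1, 3, 6, 11, 13]

Final merged array: [1, 1, 3, 6, 11, 13]
Total comparisons: 5

The merged array is [1, 1, 3, 6, 11, 13], requiring 5 comparisons. The merge step runs in O(n) time where n is the total number of elements.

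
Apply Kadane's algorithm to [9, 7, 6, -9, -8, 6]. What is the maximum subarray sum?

Using Kadane's algorithm on [9, 7, 6, -9, -8, 6]:

Scanning through the array:
Position 1 (value 7): max_ending_here = 16, max_so_far = 16
Position 2 (value 6): max_ending_here = 22, max_so_far = 22
Position 3 (value -9): max_ending_here = 13, max_so_far = 22
Position 4 (value -8): max_ending_here = 5, max_so_far = 22
Position 5 (value 6): max_ending_here = 11, max_so_far = 22

Maximum subarray: [9, 7, 6]
Maximum sum: 22

The maximum subarray is [9, 7, 6] with sum 22. This subarray runs from index 0 to index 2.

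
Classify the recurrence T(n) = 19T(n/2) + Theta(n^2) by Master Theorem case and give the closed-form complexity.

Master Theorem for T(n) = 19T(n/2) + O(n^2):

a = 19, b = 2, c = 2
log_b(a) = log_2(19) = 4.2479

Case 1: c = 2 < log_2(19) = 4.2479
T(n) = O(n^(log_2 19))

For T(n) = 19T(n/2) + O(n^2): log_2(19) = 4.2479. This is Case 1 of the Master Theorem (c < log_b(a), work dominated by leaves), giving O(n^(log_2 19)).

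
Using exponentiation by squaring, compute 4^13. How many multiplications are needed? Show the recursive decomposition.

Computing 4^13 by squaring (build up from 4^1; each line after the first costs one multiplication):

4^1 = 4
4^2 = (4^1)^2 = 4^2 = 16
4^3 = 4 * 4^2 = 4 * 16 = 64
4^6 = (4^3)^2 = 64^2 = 4096
4^12 = (4^6)^2 = 4096^2 = 16777216
4^13 = 4 * 4^12 = 4 * 16777216 = 67108864

Result: 67108864
Multiplications needed: 5 (5 lines after 4^1)

4^13 = 67108864. Using exponentiation by squaring, this requires 5 multiplications. The key idea: if the exponent is even, square the half-power; if odd, multiply by the base once.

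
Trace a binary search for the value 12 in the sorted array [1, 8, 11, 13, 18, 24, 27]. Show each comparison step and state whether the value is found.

Binary search for 12 in [1, 8, 11, 13, 18, 24, 27]:

lo=0, hi=6, mid=3, arr[mid]=13 -> 13 > 12, search left half
lo=0, hi=2, mid=1, arr[mid]=8 -> 8 < 12, search right half
lo=2, hi=2, mid=2, arr[mid]=11 -> 11 < 12, search right half
lo=3 > hi=2, target 12 not found

Binary search determines that 12 is not in the array after 3 comparisons. The search space was exhausted without finding the target.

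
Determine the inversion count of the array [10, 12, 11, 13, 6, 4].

Finding inversions in [10, 12, 11, 13, 6, 4]:

(0, 4): arr[0]=10 > arr[4]=6
(0, 5): arr[0]=10 > arr[5]=4
(1, 2): arr[1]=12 > arr[2]=11
(1, 4): arr[1]=12 > arr[4]=6
(1, 5): arr[1]=12 > arr[5]=4
(2, 4): arr[2]=11 > arr[4]=6
(2, 5): arr[2]=11 > arr[5]=4
(3, 4): arr[3]=13 > arr[4]=6
(3, 5): arr[3]=13 > arr[5]=4
(4, 5): arr[4]=6 > arr[5]=4

Total inversions: 10

The array has 10 inversion(s): (0,4), (0,5), (1,2), (1,4), (1,5), (2,4), (2,5), (3,4), (3,5), (4,5). Each pair (i,j) satisfies i < j and arr[i] > arr[j].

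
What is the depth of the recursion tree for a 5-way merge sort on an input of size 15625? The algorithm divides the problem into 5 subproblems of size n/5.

For divide and conquer with division factor 5:

Problem sizes at each level:
Level 0: 15625
Level 1: 3125
Level 2: 625
Level 3: 125
Level 4: 25
Level 5: 5
Level 6: 1

The root is level 0 and the size-1 base case is level 6 (the tree spans levels 0 through 6, i.e. 7 levels counting the root), so the depth is the number of divisions: log_5(15625) = 6

The recursion tree depth is log_5(15625) = 6. At each level, the problem size is divided by 5, so it takes 6 divisions to reduce to a base case of size 1. The algorithm makes 5 recursive calls at each level.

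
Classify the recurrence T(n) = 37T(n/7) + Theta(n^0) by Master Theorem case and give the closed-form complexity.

Master Theorem for T(n) = 37T(n/7) + O(n^0):

a = 37, b = 7, c = 0
log_b(a) = log_7(37) = 1.8556

Case 1: c = 0 < log_7(37) = 1.8556
T(n) = O(n^(log_7 37))

For T(n) = 37T(n/7) + O(n^0): log_7(37) = 1.8556. This is Case 1 of the Master Theorem (c < log_b(a), work dominated by leaves), giving O(n^(log_7 37)).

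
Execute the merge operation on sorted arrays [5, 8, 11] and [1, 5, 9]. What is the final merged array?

Merging process:

Compare 5 vs 1: take 1 from right. Merged: [1]
Compare 5 vs 5: take 5 from left. Merged: [1, 5]
Compare 8 vs 5: take 5 from right. Merged: [1, 5, 5]
Compare 8 vs 9: take 8 from left. Merged: [1, 5, 5, 8]
Compare 11 vs 9: take 9 from right. Merged: [1, 5, 5, 8, 9]
Append remaining from left: [11]. Merged: [1, 5, 5, 8, 9, 11]

Final merged array: [1, 5, 5, 8, 9, 11]
Total comparisons: 5

The merged array is [1, 5, 5, 8, 9, 11], requiring 5 comparisons. The merge step runs in O(n) time where n is the total number of elements.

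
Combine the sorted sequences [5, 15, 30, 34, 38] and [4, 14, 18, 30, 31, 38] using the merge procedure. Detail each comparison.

Merging process:

Compare 5 vs 4: take 4 from right. Merged: [4]
Compare 5 vs 14: take 5 from left. Merged: [4, 5]
Compare 15 vs 14: take 14 from right. Merged: [4, 5, 14]
Compare 15 vs 18: take 15 from left. Merged: [4, 5, 14, 15]
Compare 30 vs 18: take 18 from right. Merged: [4, 5, 14, 15, 18]
Compare 30 vs 30: take 30 from left. Merged: [4, 5, 14, 15, 18, 30]
Compare 34 vs 30: take 30 from right. Merged: [4, 5, 14, 15, 18, 30, 30]
Compare 34 vs 31: take 31 from right. Merged: [4, 5, 14, 15, 18, 30, 30, 31]
Compare 34 vs 38: take 34 from left. Merged: [4, 5, 14, 15, 18, 30, 30, 31, 34]
Compare 38 vs 38: take 38 from left. Merged: [4, 5, 14, 15, 18, 30, 30, 31, 34, 38]
Append remaining from right: [38]. Merged: [4, 5, 14, 15, 18, 30, 30, 31, 34, 38, 38]

Final merged array: [4, 5, 14, 15, 18, 30, 30, 31, 34, 38, 38]
Total comparisons: 10

The merged array is [4, 5, 14, 15, 18, 30, 30, 31, 34, 38, 38], requiring 10 comparisons. The merge step runs in O(n) time where n is the total number of elements.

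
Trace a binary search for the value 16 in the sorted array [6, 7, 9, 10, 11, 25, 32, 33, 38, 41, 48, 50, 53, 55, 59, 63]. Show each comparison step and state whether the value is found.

Binary search for 16 in [6, 7, 9, 10, 11, 25, 32, 33, 38, 41, 48, 50, 53, 55, 59, 63]:

lo=0, hi=15, mid=7, arr[mid]=33 -> 33 > 16, search left half
lo=0, hi=6, mid=3, arr[mid]=10 -> 10 < 16, search right half
lo=4, hi=6, mid=5, arr[mid]=25 -> 25 > 16, search left half
lo=4, hi=4, mid=4, arr[mid]=11 -> 11 < 16, search right half
lo=5 > hi=4, target 16 not found

Binary search determines that 16 is not in the array after 4 comparisons. The search space was exhausted without finding the target.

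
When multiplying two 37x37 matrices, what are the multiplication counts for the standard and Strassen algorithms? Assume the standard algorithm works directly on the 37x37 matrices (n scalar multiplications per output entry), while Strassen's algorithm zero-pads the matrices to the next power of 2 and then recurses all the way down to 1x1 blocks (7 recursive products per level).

Matrix multiplication for 37x37 matrices:

Strassen's algorithm requires power-of-2 dimensions. Pad 37x37 to 64x64 (next power of 2).

Standard algorithm: 37^3 = 50653 multiplications
Strassen's algorithm: 7^(log2(64)) = 7^6 = 117649 multiplications
Difference: 50653 - 117649 = -66996 (Strassen uses MORE here due to padding overhead — for small or just-over-power-of-2 n, padding can outweigh the per-level savings)

Standard: 50653 multiplications (37^3). Strassen: 117649 multiplications (7^6, after padding to 64x64). Strassen reduces 8 recursive multiplications to 7 at each level.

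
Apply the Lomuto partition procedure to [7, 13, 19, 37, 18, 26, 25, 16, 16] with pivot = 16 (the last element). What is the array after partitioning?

Lomuto partition with pivot = 16:

Initial array: [7, 13, 19, 37, 18, 26, 25, 16, 16]

arr[0]=7 <= 16: swap with position 0, array becomes [7, 13, 19, 37, 18, 26, 25, 16, 16]
arr[1]=13 <= 16: swap with position 1, array becomes [7, 13, 19, 37, 18, 26, 25, 16, 16]
arr[2]=19 > 16: no swap
arr[3]=37 > 16: no swap
arr[4]=18 > 16: no swap
arr[5]=26 > 16: no swap
arr[6]=25 > 16: no swap
arr[7]=16 <= 16: swap with position 2, array becomes [7, 13, 16, 37, 18, 26, 25, 19, 16]

Place pivot at position 3: [7, 13, 16, 16, 18, 26, 25, 19, 37]
Pivot position: 3

After partitioning with pivot 16, the array becomes [7, 13, 16, 16, 18, 26, 25, 19, 37]. The pivot is placed at index 3. All elements to the left of the pivot are <= 16, and all elements to the right are > 16.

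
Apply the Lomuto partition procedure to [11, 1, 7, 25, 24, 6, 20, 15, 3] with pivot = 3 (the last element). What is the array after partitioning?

Lomuto partition with pivot = 3:

Initial array: [11, 1, 7, 25, 24, 6, 20, 15, 3]

arr[0]=11 > 3: no swap
arr[1]=1 <= 3: swap with position 0, array becomes [1, 11, 7, 25, 24, 6, 20, 15, 3]
arr[2]=7 > 3: no swap
arr[3]=25 > 3: no swap
arr[4]=24 > 3: no swap
arr[5]=6 > 3: no swap
arr[6]=20 > 3: no swap
arr[7]=15 > 3: no swap

Place pivot at position 1: [1, 3, 7, 25, 24, 6, 20, 15, 11]
Pivot position: 1

After partitioning with pivot 3, the array becomes [1, 3, 7, 25, 24, 6, 20, 15, 11]. The pivot is placed at index 1. All elements to the left of the pivot are <= 3, and all elements to the right are > 3.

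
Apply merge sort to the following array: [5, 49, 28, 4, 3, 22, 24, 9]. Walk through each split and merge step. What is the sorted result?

Merge sort trace:

Split: [5, 49, 28, 4, 3, 22, 24, 9] -> [5, 49, 28, 4] and [3, 22, 24, 9]
  Split: [5, 49, 28, 4] -> [5, 49] and [28, 4]
    Split: [5, 49] -> [5] and [49]
    Merge: [5] + [49] -> [5, 49]
    Split: [28, 4] -> [28] and [4]
    Merge: [28] + [4] -> [4, 28]
  Merge: [5, 49] + [4, 28] -> [4, 5, 28, 49]
  Split: [3, 22, 24, 9] -> [3, 22] and [24, 9]
    Split: [3, 22] -> [3] and [22]
    Merge: [3] + [22] -> [3, 22]
    Split: [24, 9] -> [24] and [9]
    Merge: [24] + [9] -> [9, 24]
  Merge: [3, 22] + [9, 24] -> [3, 9, 22, 24]
Merge: [4, 5, 28, 49] + [3, 9, 22, 24] -> [3, 4, 5, 9, 22, 24, 28, 49]

Final sorted array: [3, 4, 5, 9, 22, 24, 28, 49]

The merge sort proceeds by recursively splitting the array and merging sorted halves.
After all merges, the sorted array is [3, 4, 5, 9, 22, 24, 28, 49].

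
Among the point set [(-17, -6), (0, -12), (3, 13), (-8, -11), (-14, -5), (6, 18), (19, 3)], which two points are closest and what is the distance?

Computing all pairwise distances among 7 points:

d((-17, -6), (0, -12)) = 18.0278
d((-17, -6), (3, 13)) = 27.5862
d((-17, -6), (-8, -11)) = 10.2956
d((-17, -6), (-14, -5)) = 3.1623 <-- minimum
d((-17, -6), (6, 18)) = 33.2415
d((-17, -6), (19, 3)) = 37.108
d((0, -12), (3, 13)) = 25.1794
d((0, -12), (-8, -11)) = 8.0623
d((0, -12), (-14, -5)) = 15.6525
d((0, -12), (6, 18)) = 30.5941
d((0, -12), (19, 3)) = 24.2074
d((3, 13), (-8, -11)) = 26.4008
d((3, 13), (-14, -5)) = 24.7588
d((3, 13), (6, 18)) = 5.831
d((3, 13), (19, 3)) = 18.868
d((-8, -11), (-14, -5)) = 8.4853
d((-8, -11), (6, 18)) = 32.2025
d((-8, -11), (19, 3)) = 30.4138
d((-14, -5), (6, 18)) = 30.4795
d((-14, -5), (19, 3)) = 33.9559
d((6, 18), (19, 3)) = 19.8494

Closest pair: (-17, -6) and (-14, -5) with distance 3.1623

The closest pair is (-17, -6) and (-14, -5) with Euclidean distance 3.1623. For 7 points, brute-force pairwise comparison is shown above. For large n, the divide-and-conquer algorithm (sort by x, recurse on halves, check the dividing strip) achieves O(n log n).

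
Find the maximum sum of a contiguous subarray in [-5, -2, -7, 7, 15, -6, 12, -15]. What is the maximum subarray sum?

Using Kadane's algorithm on [-5, -2, -7, 7, 15, -6, 12, -15]:

Scanning through the array:
Position 1 (value -2): max_ending_here = -2, max_so_far = -2
Position 2 (value -7): max_ending_here = -7, max_so_far = -2
Position 3 (value 7): max_ending_here = 7, max_so_far = 7
Position 4 (value 15): max_ending_here = 22, max_so_far = 22
Position 5 (value -6): max_ending_here = 16, max_so_far = 22
Position 6 (value 12): max_ending_here = 28, max_so_far = 28
Position 7 (value -15): max_ending_here = 13, max_so_far = 28

Maximum subarray: [7, 15, -6, 12]
Maximum sum: 28

The maximum subarray is [7, 15, -6, 12] with sum 28. This subarray runs from index 3 to index 6.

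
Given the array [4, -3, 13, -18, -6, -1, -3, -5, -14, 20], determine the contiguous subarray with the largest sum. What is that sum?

Using Kadane's algorithm on [4, -3, 13, -18, -6, -1, -3, -5, -14, 20]:

Scanning through the array:
Position 1 (value -3): max_ending_here = 1, max_so_far = 4
Position 2 (value 13): max_ending_here = 14, max_so_far = 14
Position 3 (value -18): max_ending_here = -4, max_so_far = 14
Position 4 (value -6): max_ending_here = -6, max_so_far = 14
Position 5 (value -1): max_ending_here = -1, max_so_far = 14
Position 6 (value -3): max_ending_here = -3, max_so_far = 14
Position 7 (value -5): max_ending_here = -5, max_so_far = 14
Position 8 (value -14): max_ending_here = -14, max_so_far = 14
Position 9 (value 20): max_ending_here = 20, max_so_far = 20

Maximum subarray: [20]
Maximum sum: 20

The maximum subarray is [20] with sum 20. This subarray runs from index 9 to index 9.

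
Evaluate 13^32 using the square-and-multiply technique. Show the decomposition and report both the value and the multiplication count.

Computing 13^32 by squaring (build up from 13^1; each line after the first costs one multiplication):

13^1 = 13
13^2 = (13^1)^2 = 13^2 = 169
13^4 = (13^2)^2 = 169^2 = 28561
13^8 = (13^4)^2 = 28561^2 = 815730721
13^16 = (13^8)^2 = 815730721^2 = 665416609183179841
13^32 = (13^16)^2 = 665416609183179841^2 = 442779263776840698304313192148785281

Result: 442779263776840698304313192148785281
Multiplications needed: 5 (5 lines after 13^1)

13^32 = 442779263776840698304313192148785281. Using exponentiation by squaring, this requires 5 multiplications. The key idea: if the exponent is even, square the half-power; if odd, multiply by the base once.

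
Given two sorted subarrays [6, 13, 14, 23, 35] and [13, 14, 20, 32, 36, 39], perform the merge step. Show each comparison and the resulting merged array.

Merging process:

Compare 6 vs 13: take 6 from left. Merged: [6]
Compare 13 vs 13: take 13 from left. Merged: [6, 13]
Compare 14 vs 13: take 13 from right. Merged: [6, 13, 13]
Compare 14 vs 14: take 14 from left. Merged: [6, 13, 13, 14]
Compare 23 vs 14: take 14 from right. Merged: [6, 13, 13, 14, 14]
Compare 23 vs 20: take 20 from right. Merged: [6, 13, 13, 14, 14, 20]
Compare 23 vs 32: take 23 from left. Merged: [6, 13, 13, 14, 14, 20, 23]
Compare 35 vs 32: take 32 from right. Merged: [6, 13, 13, 14, 14, 20, 23, 32]
Compare 35 vs 36: take 35 from left. Merged: [6, 13, 13, 14, 14, 20, 23, 32, 35]
Append remaining from right: [36, 39]. Merged: [6, 13, 13, 14, 14, 20, 23, 32, 35, 36, 39]

Final merged array: [6, 13, 13, 14, 14, 20, 23, 32, 35, 36, 39]
Total comparisons: 9

The merged array is [6, 13, 13, 14, 14, 20, 23, 32, 35, 36, 39], requiring 9 comparisons. The merge step runs in O(n) time where n is the total number of elements.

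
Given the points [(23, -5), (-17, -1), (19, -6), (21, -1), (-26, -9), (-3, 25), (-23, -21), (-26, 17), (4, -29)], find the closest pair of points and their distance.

Computing all pairwise distances among 9 points:

d((23, -5), (-17, -1)) = 40.1995
d((23, -5), (19, -6)) = 4.1231 <-- minimum
d((23, -5), (21, -1)) = 4.4721
d((23, -5), (-26, -9)) = 49.163
d((23, -5), (-3, 25)) = 39.6989
d((23, -5), (-23, -21)) = 48.7032
d((23, -5), (-26, 17)) = 53.7122
d((23, -5), (4, -29)) = 30.6105
d((-17, -1), (19, -6)) = 36.3456
d((-17, -1), (21, -1)) = 38.0
d((-17, -1), (-26, -9)) = 12.0416
d((-17, -1), (-3, 25)) = 29.5296
d((-17, -1), (-23, -21)) = 20.8806
d((-17, -1), (-26, 17)) = 20.1246
d((-17, -1), (4, -29)) = 35.0
d((19, -6), (21, -1)) = 5.3852
d((19, -6), (-26, -9)) = 45.0999
d((19, -6), (-3, 25)) = 38.0132
d((19, -6), (-23, -21)) = 44.5982
d((19, -6), (-26, 17)) = 50.5371
d((19, -6), (4, -29)) = 27.4591
d((21, -1), (-26, -9)) = 47.676
d((21, -1), (-3, 25)) = 35.3836
d((21, -1), (-23, -21)) = 48.3322
d((21, -1), (-26, 17)) = 50.3289
d((21, -1), (4, -29)) = 32.7567
d((-26, -9), (-3, 25)) = 41.0488
d((-26, -9), (-23, -21)) = 12.3693
d((-26, -9), (-26, 17)) = 26.0
d((-26, -9), (4, -29)) = 36.0555
d((-3, 25), (-23, -21)) = 50.1597
d((-3, 25), (-26, 17)) = 24.3516
d((-3, 25), (4, -29)) = 54.4518
d((-23, -21), (-26, 17)) = 38.1182
d((-23, -21), (4, -29)) = 28.1603
d((-26, 17), (4, -29)) = 54.9181

Closest pair: (23, -5) and (19, -6) with distance 4.1231

The closest pair is (23, -5) and (19, -6) with Euclidean distance 4.1231. For 9 points, brute-force pairwise comparison is shown above. For large n, the divide-and-conquer algorithm (sort by x, recurse on halves, check the dividing strip) achieves O(n log n).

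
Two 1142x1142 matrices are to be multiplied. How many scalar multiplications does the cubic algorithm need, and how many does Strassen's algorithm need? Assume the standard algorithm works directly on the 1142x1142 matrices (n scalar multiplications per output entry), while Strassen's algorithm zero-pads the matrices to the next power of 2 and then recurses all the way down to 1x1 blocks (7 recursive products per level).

Matrix multiplication for 1142x1142 matrices:

Strassen's algorithm requires power-of-2 dimensions. Pad 1142x1142 to 2048x2048 (next power of 2).

Standard algorithm: 1142^3 = 1489355288 multiplications
Strassen's algorithm: 7^(log2(2048)) = 7^11 = 1977326743 multiplications
Difference: 1489355288 - 1977326743 = -487971455 (Strassen uses MORE here due to padding overhead — for small or just-over-power-of-2 n, padding can outweigh the per-level savings)

Standard: 1489355288 multiplications (1142^3). Strassen: 1977326743 multiplications (7^11, after padding to 2048x2048). Strassen reduces 8 recursive multiplications to 7 at each level.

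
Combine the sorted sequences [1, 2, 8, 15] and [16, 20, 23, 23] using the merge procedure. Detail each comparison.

Merging process:

Compare 1 vs 16: take 1 from left. Merged: [1]
Compare 2 vs 16: take 2 from left. Merged: [1, 2]
Compare 8 vs 16: take 8 from left. Merged: [1, 2, 8]
Compare 15 vs 16: take 15 from left. Merged: [1, 2, 8, 15]
Append remaining from right: [16, 20, 23, 23]. Merged: [1, 2, 8, 15, 16, 20, 23, 23]

Final merged array: [1, 2, 8, 15, 16, 20, 23, 23]
Total comparisons: 4

The merged array is [1, 2, 8, 15, 16, 20, 23, 23], requiring 4 comparisons. The merge step runs in O(n) time where n is the total number of elements.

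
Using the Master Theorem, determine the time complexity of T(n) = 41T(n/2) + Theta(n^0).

Master Theorem for T(n) = 41T(n/2) + O(n^0):

a = 41, b = 2, c = 0
log_b(a) = log_2(41) = 5.3576

Case 1: c = 0 < log_2(41) = 5.3576
T(n) = O(n^(log_2 41))

For T(n) = 41T(n/2) + O(n^0): log_2(41) = 5.3576. This is Case 1 of the Master Theorem (c < log_b(a), work dominated by leaves), giving O(n^(log_2 41)).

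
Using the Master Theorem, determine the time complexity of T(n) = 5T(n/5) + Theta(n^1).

Master Theorem for T(n) = 5T(n/5) + O(n^1):

a = 5, b = 5, c = 1
log_b(a) = log_5(5) = 1.0000

Case 2: c = 1 = log_5(5) = 1.0000
T(n) = O(n^1 log n) = O(n log n)

For T(n) = 5T(n/5) + O(n^1): log_5(5) = 1.0000. This is Case 2 of the Master Theorem (c = log_b(a), equal work at all levels), giving O(n log n).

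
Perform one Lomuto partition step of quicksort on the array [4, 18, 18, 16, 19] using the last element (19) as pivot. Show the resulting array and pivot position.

Lomuto partition with pivot = 19:

Initial array: [4, 18, 18, 16, 19]

arr[0]=4 <= 19: swap with position 0, array becomes [4, 18, 18, 16, 19]
arr[1]=18 <= 19: swap with position 1, array becomes [4, 18, 18, 16, 19]
arr[2]=18 <= 19: swap with position 2, array becomes [4, 18, 18, 16, 19]
arr[3]=16 <= 19: swap with position 3, array becomes [4, 18, 18, 16, 19]

Place pivot at position 4: [4, 18, 18, 16, 19]
Pivot position: 4

After partitioning with pivot 19, the array becomes [4, 18, 18, 16, 19]. The pivot is placed at index 4. All elements to the left of the pivot are <= 19, and all elements to the right are > 19.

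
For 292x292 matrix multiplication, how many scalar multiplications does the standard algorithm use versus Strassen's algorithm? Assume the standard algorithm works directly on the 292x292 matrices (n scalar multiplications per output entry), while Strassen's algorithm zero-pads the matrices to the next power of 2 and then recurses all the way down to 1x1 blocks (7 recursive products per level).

Matrix multiplication for 292x292 matrices:

Strassen's algorithm requires power-of-2 dimensions. Pad 292x292 to 512x512 (next power of 2).

Standard algorithm: 292^3 = 24897088 multiplications
Strassen's algorithm: 7^(log2(512)) = 7^9 = 40353607 multiplications
Difference: 24897088 - 40353607 = -15456519 (Strassen uses MORE here due to padding overhead — for small or just-over-power-of-2 n, padding can outweigh the per-level savings)

Standard: 24897088 multiplications (292^3). Strassen: 40353607 multiplications (7^9, after padding to 512x512). Strassen reduces 8 recursive multiplications to 7 at each level.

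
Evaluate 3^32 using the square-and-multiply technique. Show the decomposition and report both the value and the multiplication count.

Computing 3^32 by squaring (build up from 3^1; each line after the first costs one multiplication):

3^1 = 3
3^2 = (3^1)^2 = 3^2 = 9
3^4 = (3^2)^2 = 9^2 = 81
3^8 = (3^4)^2 = 81^2 = 6561
3^16 = (3^8)^2 = 6561^2 = 43046721
3^32 = (3^16)^2 = 43046721^2 = 1853020188851841

Result: 1853020188851841
Multiplications needed: 5 (5 lines after 3^1)

3^32 = 1853020188851841. Using exponentiation by squaring, this requires 5 multiplications. The key idea: if the exponent is even, square the half-power; if odd, multiply by the base once.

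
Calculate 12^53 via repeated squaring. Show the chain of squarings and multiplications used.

Computing 12^53 by squaring (build up from 12^1; each line after the first costs one multiplication):

12^1 = 12
12^2 = (12^1)^2 = 12^2 = 144
12^3 = 12 * 12^2 = 12 * 144 = 1728
12^6 = (12^3)^2 = 1728^2 = 2985984
12^12 = (12^6)^2 = 2985984^2 = 8916100448256
12^13 = 12 * 12^12 = 12 * 8916100448256 = 106993205379072
12^26 = (12^13)^2 = 106993205379072^2 = 11447545997288281555215581184
12^52 = (12^26)^2 = 11447545997288281555215581184^2 = 131046309360030956735917227964932955078950997486894841856
12^53 = 12 * 12^52 = 12 * 131046309360030956735917227964932955078950997486894841856 = 1572555712320371480831006735579195460947411969842738102272

Result: 1572555712320371480831006735579195460947411969842738102272
Multiplications needed: 8 (8 lines after 12^1)

12^53 = 1572555712320371480831006735579195460947411969842738102272. Using exponentiation by squaring, this requires 8 multiplications. The key idea: if the exponent is even, square the half-power; if odd, multiply by the base once.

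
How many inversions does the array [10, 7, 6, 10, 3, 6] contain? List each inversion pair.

Finding inversions in [10, 7, 6, 10, 3, 6]:

(0, 1): arr[0]=10 > arr[1]=7
(0, 2): arr[0]=10 > arr[2]=6
(0, 4): arr[0]=10 > arr[4]=3
(0, 5): arr[0]=10 > arr[5]=6
(1, 2): arr[1]=7 > arr[2]=6
(1, 4): arr[1]=7 > arr[4]=3
(1, 5): arr[1]=7 > arr[5]=6
(2, 4): arr[2]=6 > arr[4]=3
(3, 4): arr[3]=10 > arr[4]=3
(3, 5): arr[3]=10 > arr[5]=6

Total inversions: 10

The array has 10 inversion(s): (0,1), (0,2), (0,4), (0,5), (1,2), (1,4), (1,5), (2,4), (3,4), (3,5). Each pair (i,j) satisfies i < j and arr[i] > arr[j].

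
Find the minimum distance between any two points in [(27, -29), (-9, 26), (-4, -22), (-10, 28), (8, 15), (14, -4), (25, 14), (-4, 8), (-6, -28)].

Computing all pairwise distances among 9 points:

d((27, -29), (-9, 26)) = 65.7343
d((27, -29), (-4, -22)) = 31.7805
d((27, -29), (-10, 28)) = 67.9559
d((27, -29), (8, 15)) = 47.927
d((27, -29), (14, -4)) = 28.178
d((27, -29), (25, 14)) = 43.0465
d((27, -29), (-4, 8)) = 48.2701
d((27, -29), (-6, -28)) = 33.0151
d((-9, 26), (-4, -22)) = 48.2597
d((-9, 26), (-10, 28)) = 2.2361 <-- minimum
d((-9, 26), (8, 15)) = 20.2485
d((-9, 26), (14, -4)) = 37.8021
d((-9, 26), (25, 14)) = 36.0555
d((-9, 26), (-4, 8)) = 18.6815
d((-9, 26), (-6, -28)) = 54.0833
d((-4, -22), (-10, 28)) = 50.3587
d((-4, -22), (8, 15)) = 38.8973
d((-4, -22), (14, -4)) = 25.4558
d((-4, -22), (25, 14)) = 46.2277
d((-4, -22), (-4, 8)) = 30.0
d((-4, -22), (-6, -28)) = 6.3246
d((-10, 28), (8, 15)) = 22.2036
d((-10, 28), (14, -4)) = 40.0
d((-10, 28), (25, 14)) = 37.6962
d((-10, 28), (-4, 8)) = 20.8806
d((-10, 28), (-6, -28)) = 56.1427
d((8, 15), (14, -4)) = 19.9249
d((8, 15), (25, 14)) = 17.0294
d((8, 15), (-4, 8)) = 13.8924
d((8, 15), (-6, -28)) = 45.2217
d((14, -4), (25, 14)) = 21.095
d((14, -4), (-4, 8)) = 21.6333
d((14, -4), (-6, -28)) = 31.241
d((25, 14), (-4, 8)) = 29.6142
d((25, 14), (-6, -28)) = 52.2015
d((-4, 8), (-6, -28)) = 36.0555

Closest pair: (-9, 26) and (-10, 28) with distance 2.2361

The closest pair is (-9, 26) and (-10, 28) with Euclidean distance 2.2361. For 9 points, brute-force pairwise comparison is shown above. For large n, the divide-and-conquer algorithm (sort by x, recurse on halves, check the dividing strip) achieves O(n log n).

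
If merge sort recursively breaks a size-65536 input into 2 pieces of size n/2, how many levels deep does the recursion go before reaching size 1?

For divide and conquer with division factor 2:

Problem sizes at each level:
Level 0: 65536
Level 1: 32768
Level 2: 16384
Level 3: 8192
Level 4: 4096
Level 5: 2048
Level 6: 1024
Level 7: 512
Level 8: 256
Level 9: 128
Level 10: 64
Level 11: 32
Level 12: 16
Level 13: 8
Level 14: 4
Level 15: 2
Level 16: 1

The root is level 0 and the size-1 base case is level 16 (the tree spans levels 0 through 16, i.e. 17 levels counting the root), so the depth is the number of divisions: log_2(65536) = 16

The recursion tree depth is log_2(65536) = 16. At each level, the problem size is divided by 2, so it takes 16 divisions to reduce to a base case of size 1. The algorithm makes 2 recursive calls at each level.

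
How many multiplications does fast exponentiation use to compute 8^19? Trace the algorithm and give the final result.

Computing 8^19 by squaring (build up from 8^1; each line after the first costs one multiplication):

8^1 = 8
8^2 = (8^1)^2 = 8^2 = 64
8^4 = (8^2)^2 = 64^2 = 4096
8^8 = (8^4)^2 = 4096^2 = 16777216
8^9 = 8 * 8^8 = 8 * 16777216 = 134217728
8^18 = (8^9)^2 = 134217728^2 = 18014398509481984
8^19 = 8 * 8^18 = 8 * 18014398509481984 = 144115188075855872

Result: 144115188075855872
Multiplications needed: 6 (6 lines after 8^1)

8^19 = 144115188075855872. Using exponentiation by squaring, this requires 6 multiplications. The key idea: if the exponent is even, square the half-power; if odd, multiply by the base once.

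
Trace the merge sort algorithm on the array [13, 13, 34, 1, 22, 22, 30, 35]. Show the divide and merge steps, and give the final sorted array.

Merge sort trace:

Split: [13, 13, 34, 1, 22, 22, 30, 35] -> [13, 13, 34, 1] and [22, 22, 30, 35]
  Split: [13, 13, 34, 1] -> [13, 13] and [34, 1]
    Split: [13, 13] -> [13] and [13]
    Merge: [13] + [13] -> [13, 13]
    Split: [34, 1] -> [34] and [1]
    Merge: [34] + [1] -> [1, 34]
  Merge: [13, 13] + [1, 34] -> [1, 13, 13, 34]
  Split: [22, 22, 30, 35] -> [22, 22] and [30, 35]
    Split: [22, 22] -> [22] and [22]
    Merge: [22] + [22] -> [22, 22]
    Split: [30, 35] -> [30] and [35]
    Merge: [30] + [35] -> [30, 35]
  Merge: [22, 22] + [30, 35] -> [22, 22, 30, 35]
Merge: [1, 13, 13, 34] + [22, 22, 30, 35] -> [1, 13, 13, 22, 22, 30, 34, 35]

Final sorted array: [1, 13, 13, 22, 22, 30, 34, 35]

The merge sort proceeds by recursively splitting the array and merging sorted halves.
After all merges, the sorted array is [1, 13, 13, 22, 22, 30, 34, 35].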